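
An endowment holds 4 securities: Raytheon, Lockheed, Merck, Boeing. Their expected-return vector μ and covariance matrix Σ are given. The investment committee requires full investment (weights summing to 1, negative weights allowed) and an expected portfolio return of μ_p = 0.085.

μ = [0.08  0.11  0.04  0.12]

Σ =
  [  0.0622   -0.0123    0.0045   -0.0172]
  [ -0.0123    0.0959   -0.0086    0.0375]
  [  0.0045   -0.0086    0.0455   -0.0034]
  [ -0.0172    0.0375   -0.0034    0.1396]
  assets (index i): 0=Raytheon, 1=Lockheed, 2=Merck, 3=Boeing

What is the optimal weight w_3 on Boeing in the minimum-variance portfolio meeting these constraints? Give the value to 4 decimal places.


u=Σ⁻¹μ = [1.6565  1.1429  0.9897  0.7808]
v=Σ⁻¹𝟙 = [18.7021  12.2501  22.9471  6.7358]
a=μᵀu=0.391522  b=𝟙ᵀu=4.569862  c=𝟙ᵀv=60.635136  D=ac−b²=2.856319
λ₁=(c·0.085−b)/D = (60.635136·0.085−4.569862)/2.856319 = 0.204502
λ₂=(a−b·0.085)/D = (0.391522−4.569862·0.085)/2.856319 = 0.001079
w* = 0.204502·u + 0.001079·v:
  w_0 = 0.204502·1.6565 + 0.001079·18.7021 = 0.3589  (Raytheon)
  w_1 = 0.204502·1.1429 + 0.001079·12.2501 = 0.2470  (Lockheed)
  w_2 = 0.204502·0.9897 + 0.001079·22.9471 = 0.2272  (Merck)
  w_3 = 0.204502·0.7808 + 0.001079·6.7358 = 0.1669  (Boeing)
Σw_i=1.0000  μᵀw=0.0850
σ²=wᵀΣw=λ₁·μ_p+λ₂ = 0.204502·0.085 + 0.001079 = 0.018462 ≈ 0.0185

0.1669


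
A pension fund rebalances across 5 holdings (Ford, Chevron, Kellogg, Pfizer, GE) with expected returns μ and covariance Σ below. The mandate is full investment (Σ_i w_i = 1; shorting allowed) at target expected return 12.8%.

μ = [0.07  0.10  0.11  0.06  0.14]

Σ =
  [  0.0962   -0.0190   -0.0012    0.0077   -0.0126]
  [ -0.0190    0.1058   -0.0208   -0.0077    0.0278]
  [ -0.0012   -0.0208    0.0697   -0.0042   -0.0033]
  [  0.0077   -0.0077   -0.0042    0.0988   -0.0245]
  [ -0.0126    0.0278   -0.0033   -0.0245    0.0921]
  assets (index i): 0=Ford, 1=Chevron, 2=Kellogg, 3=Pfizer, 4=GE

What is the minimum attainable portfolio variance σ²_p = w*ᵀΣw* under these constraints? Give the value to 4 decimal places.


x=Σ⁻¹μ = [1.1217  1.1987  2.1025  1.1205  1.6851]
y=Σ⁻¹𝟙 = [13.8952  13.4630  20.0854  14.2138  13.1957]
a=μᵀx=0.732818  b=𝟙ᵀx=7.228592  c=𝟙ᵀy=74.853187  D=ac−b²=2.601223
λ₁=(c·0.128−b)/D = (74.853187·0.128−7.228592)/2.601223 = 0.904427
λ₂=(a−b·0.128)/D = (0.732818−7.228592·0.128)/2.601223 = -0.073981
w* = 0.904427·x + -0.073981·y:
  w_0 = 0.904427·1.1217 + -0.073981·13.8952 = -0.0135  (Ford)
  w_1 = 0.904427·1.1987 + -0.073981·13.4630 = 0.0882  (Chevron)
  w_2 = 0.904427·2.1025 + -0.073981·20.0854 = 0.4157  (Kellogg)
  w_3 = 0.904427·1.1205 + -0.073981·14.2138 = -0.0381  (Pfizer)
  w_4 = 0.904427·1.6851 + -0.073981·13.1957 = 0.5478  (GE)
Σw_i=1.0000  μᵀw=0.1280
σ²=wᵀΣw=λ₁·μ_p+λ₂ = 0.904427·0.128 + -0.073981 = 0.041785 ≈ 0.0418

0.0418


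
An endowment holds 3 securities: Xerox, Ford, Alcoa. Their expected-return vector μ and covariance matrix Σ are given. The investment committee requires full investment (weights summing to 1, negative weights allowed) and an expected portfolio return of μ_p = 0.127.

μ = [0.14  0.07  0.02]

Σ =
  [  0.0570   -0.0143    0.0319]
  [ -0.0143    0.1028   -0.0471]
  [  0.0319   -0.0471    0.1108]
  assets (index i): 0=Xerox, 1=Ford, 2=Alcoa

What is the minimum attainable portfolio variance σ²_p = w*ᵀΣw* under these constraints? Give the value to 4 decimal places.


p=Σ⁻¹μ = [2.8225  0.9736  -0.2183]
q=Σ⁻¹𝟙 = [15.1608  17.3512  12.0362]
a=μᵀp=0.458939  b=𝟙ᵀp=3.577826  c=𝟙ᵀq=44.548259  D=ac−b²=7.644099
λ₁=(c·0.127−b)/D = (44.548259·0.127−3.577826)/7.644099 = 0.272080
λ₂=(a−b·0.127)/D = (0.458939−3.577826·0.127)/7.644099 = 0.000596
w* = 0.272080·p + 0.000596·q:
  w_0 = 0.272080·2.8225 + 0.000596·15.1608 = 0.7770  (Xerox)
  w_1 = 0.272080·0.9736 + 0.000596·17.3512 = 0.2752  (Ford)
  w_2 = 0.272080·-0.2183 + 0.000596·12.0362 = -0.0522  (Alcoa)
Σw_i=1.0000  μᵀw=0.1270
σ²=wᵀΣw=λ₁·μ_p+λ₂ = 0.272080·0.127 + 0.000596 = 0.035150 ≈ 0.0352

0.0352


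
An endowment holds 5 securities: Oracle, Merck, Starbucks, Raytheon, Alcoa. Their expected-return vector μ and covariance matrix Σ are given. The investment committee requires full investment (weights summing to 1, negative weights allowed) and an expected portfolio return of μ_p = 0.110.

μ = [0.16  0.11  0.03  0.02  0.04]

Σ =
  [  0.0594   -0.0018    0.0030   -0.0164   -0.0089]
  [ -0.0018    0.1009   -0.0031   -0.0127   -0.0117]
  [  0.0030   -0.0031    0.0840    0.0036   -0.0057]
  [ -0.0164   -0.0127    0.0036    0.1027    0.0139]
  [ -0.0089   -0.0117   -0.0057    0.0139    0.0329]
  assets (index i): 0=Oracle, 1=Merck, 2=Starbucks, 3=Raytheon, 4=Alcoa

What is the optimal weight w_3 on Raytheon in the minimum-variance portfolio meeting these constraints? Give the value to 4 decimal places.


0.0540

x=Σ⁻¹μ = [3.2400  1.5179  0.4420  0.5491  2.4766]
y=Σ⁻¹𝟙 = [25.5720  16.8529  14.0171  9.7828  41.6014]
a=μᵀx=0.808667  b=𝟙ᵀx=8.225560  c=𝟙ᵀy=107.826197  D=ac−b²=19.535598
λ₁=(c·0.110−b)/D = (107.826197·0.110−8.225560)/19.535598 = 0.186087
λ₂=(a−b·0.110)/D = (0.808667−8.225560·0.110)/19.535598 = -0.004922
w* = 0.186087·x + -0.004922·y:
  w_0 = 0.186087·3.2400 + -0.004922·25.5720 = 0.4771  (Oracle)
  w_1 = 0.186087·1.5179 + -0.004922·16.8529 = 0.1995  (Merck)
  w_2 = 0.186087·0.4420 + -0.004922·14.0171 = 0.0133  (Starbucks)
  w_3 = 0.186087·0.5491 + -0.004922·9.7828 = 0.0540  (Raytheon)
  w_4 = 0.186087·2.4766 + -0.004922·41.6014 = 0.2561  (Alcoa)
Σw_i=1.0000  μᵀw=0.1100
σ²=wᵀΣw=λ₁·μ_p+λ₂ = 0.186087·0.110 + -0.004922 = 0.015548 ≈ 0.0155


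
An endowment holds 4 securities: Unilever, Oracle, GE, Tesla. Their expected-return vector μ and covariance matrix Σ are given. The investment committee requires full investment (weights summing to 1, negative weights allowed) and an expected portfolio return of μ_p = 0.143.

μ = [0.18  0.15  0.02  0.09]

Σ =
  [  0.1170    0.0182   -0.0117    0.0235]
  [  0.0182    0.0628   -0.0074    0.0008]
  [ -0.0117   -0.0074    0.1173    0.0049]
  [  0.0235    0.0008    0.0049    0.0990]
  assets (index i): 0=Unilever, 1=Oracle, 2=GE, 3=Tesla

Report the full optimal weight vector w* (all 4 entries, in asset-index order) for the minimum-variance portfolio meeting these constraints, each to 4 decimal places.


g=Σ⁻¹μ = [1.1294  2.0995  0.3903  0.6047]
h=Σ⁻¹𝟙 = [5.4792  15.3741  9.6992  8.1961]
a=μᵀg=0.580457  b=𝟙ᵀg=4.224005  c=𝟙ᵀh=38.748596  D=ac−b²=4.649668
λ₁=(c·0.143−b)/D = (38.748596·0.143−4.224005)/4.649668 = 0.283256
λ₂=(a−b·0.143)/D = (0.580457−4.224005·0.143)/4.649668 = -0.005070
w* = 0.283256·g + -0.005070·h:
  w_0 = 0.283256·1.1294 + -0.005070·5.4792 = 0.2921  (Unilever)
  w_1 = 0.283256·2.0995 + -0.005070·15.3741 = 0.5167  (Oracle)
  w_2 = 0.283256·0.3903 + -0.005070·9.6992 = 0.0614  (GE)
  w_3 = 0.283256·0.6047 + -0.005070·8.1961 = 0.1297  (Tesla)
Σw_i=1.0000  μᵀw=0.1430
σ²=wᵀΣw=λ₁·μ_p+λ₂ = 0.283256·0.143 + -0.005070 = 0.035435 ≈ 0.0354

0.2921  0.5167  0.0614  0.1297


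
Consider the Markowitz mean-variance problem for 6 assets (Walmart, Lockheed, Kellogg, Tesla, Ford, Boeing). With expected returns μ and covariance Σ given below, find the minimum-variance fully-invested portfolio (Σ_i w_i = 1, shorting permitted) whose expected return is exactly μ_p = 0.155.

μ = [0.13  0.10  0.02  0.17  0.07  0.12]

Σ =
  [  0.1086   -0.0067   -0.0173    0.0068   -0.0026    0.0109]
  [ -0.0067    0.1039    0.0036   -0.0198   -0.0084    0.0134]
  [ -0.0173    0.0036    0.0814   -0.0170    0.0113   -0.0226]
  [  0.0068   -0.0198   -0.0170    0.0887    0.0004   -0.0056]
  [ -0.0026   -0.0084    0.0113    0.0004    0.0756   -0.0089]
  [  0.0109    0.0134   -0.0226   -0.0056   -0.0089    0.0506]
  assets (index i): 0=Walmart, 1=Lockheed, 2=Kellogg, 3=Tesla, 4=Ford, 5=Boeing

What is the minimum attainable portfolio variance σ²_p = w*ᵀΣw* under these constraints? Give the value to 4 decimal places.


g=Σ⁻¹μ = [1.0912  1.1725  1.6531  2.5994  1.1934  3.0619]
h=Σ⁻¹𝟙 = [9.8073  10.3437  24.4095  19.3704  14.5557  30.5172]
a=μᵀg=1.185029  b=𝟙ᵀg=10.771433  c=𝟙ᵀh=109.003778  D=ac−b²=13.148838
λ₁=(c·0.155−b)/D = (109.003778·0.155−10.771433)/13.148838 = 0.465756
λ₂=(a−b·0.155)/D = (1.185029−10.771433·0.155)/13.148838 = -0.036851
w* = 0.465756·g + -0.036851·h:
  w_0 = 0.465756·1.0912 + -0.036851·9.8073 = 0.1468  (Walmart)
  w_1 = 0.465756·1.1725 + -0.036851·10.3437 = 0.1649  (Lockheed)
  w_2 = 0.465756·1.6531 + -0.036851·24.4095 = -0.1296  (Kellogg)
  w_3 = 0.465756·2.5994 + -0.036851·19.3704 = 0.4969  (Tesla)
  w_4 = 0.465756·1.1934 + -0.036851·14.5557 = 0.0194  (Ford)
  w_5 = 0.465756·3.0619 + -0.036851·30.5172 = 0.3015  (Boeing)
Σw_i=1.0000  μᵀw=0.1550
σ²=wᵀΣw=λ₁·μ_p+λ₂ = 0.465756·0.155 + -0.036851 = 0.035342 ≈ 0.0353

0.0353


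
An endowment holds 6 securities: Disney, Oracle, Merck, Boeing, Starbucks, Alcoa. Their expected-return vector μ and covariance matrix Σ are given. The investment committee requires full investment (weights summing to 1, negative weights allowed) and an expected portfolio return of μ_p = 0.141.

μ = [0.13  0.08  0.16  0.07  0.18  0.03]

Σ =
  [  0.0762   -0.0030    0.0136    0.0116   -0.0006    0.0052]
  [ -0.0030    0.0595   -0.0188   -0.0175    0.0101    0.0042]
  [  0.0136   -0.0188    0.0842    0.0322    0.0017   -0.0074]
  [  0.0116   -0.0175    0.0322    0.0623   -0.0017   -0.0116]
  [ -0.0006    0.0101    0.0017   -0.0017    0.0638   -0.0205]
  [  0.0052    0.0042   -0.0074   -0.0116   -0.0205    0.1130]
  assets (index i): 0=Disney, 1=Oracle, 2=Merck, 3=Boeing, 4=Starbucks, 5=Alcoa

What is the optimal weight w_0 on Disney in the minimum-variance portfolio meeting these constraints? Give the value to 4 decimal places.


p=Σ⁻¹μ = [1.3134  1.6368  1.8314  0.6251  2.8118  0.8384]
q=Σ⁻¹𝟙 = [8.7473  21.8345  8.9529  18.8460  16.8064  13.2054]
a=μᵀp=1.169745  b=𝟙ᵀp=9.056907  c=𝟙ᵀq=88.392473  D=ac−b²=21.369061
λ₁=(c·0.141−b)/D = (88.392473·0.141−9.056907)/21.369061 = 0.159410
λ₂=(a−b·0.141)/D = (1.169745−9.056907·0.141)/21.369061 = -0.005020
w* = 0.159410·p + -0.005020·q:
  w_0 = 0.159410·1.3134 + -0.005020·8.7473 = 0.1655  (Disney)
  w_1 = 0.159410·1.6368 + -0.005020·21.8345 = 0.1513  (Oracle)
  w_2 = 0.159410·1.8314 + -0.005020·8.9529 = 0.2470  (Merck)
  w_3 = 0.159410·0.6251 + -0.005020·18.8460 = 0.0050  (Boeing)
  w_4 = 0.159410·2.8118 + -0.005020·16.8064 = 0.3639  (Starbucks)
  w_5 = 0.159410·0.8384 + -0.005020·13.2054 = 0.0674  (Alcoa)
Σw_i=1.0000  μᵀw=0.1410
σ²=wᵀΣw=λ₁·μ_p+λ₂ = 0.159410·0.141 + -0.005020 = 0.017456 ≈ 0.0175

0.1655


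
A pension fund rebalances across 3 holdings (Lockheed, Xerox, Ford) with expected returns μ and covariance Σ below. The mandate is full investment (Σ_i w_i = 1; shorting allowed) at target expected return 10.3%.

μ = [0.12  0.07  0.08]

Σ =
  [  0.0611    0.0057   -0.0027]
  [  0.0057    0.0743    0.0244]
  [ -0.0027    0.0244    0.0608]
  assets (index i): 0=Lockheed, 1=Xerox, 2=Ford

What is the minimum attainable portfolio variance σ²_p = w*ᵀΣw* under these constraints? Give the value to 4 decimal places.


p=Σ⁻¹μ = [1.9840  0.3788  1.2519]
q=Σ⁻¹𝟙 = [16.2851  7.5683  14.1333]
a=μᵀp=0.364743  b=𝟙ᵀp=3.614656  c=𝟙ᵀq=37.986679  D=ac−b²=0.789648
λ₁=(c·0.103−b)/D = (37.986679·0.103−3.614656)/0.789648 = 0.377347
λ₂=(a−b·0.103)/D = (0.364743−3.614656·0.103)/0.789648 = -0.009582
w* = 0.377347·p + -0.009582·q:
  w_0 = 0.377347·1.9840 + -0.009582·16.2851 = 0.5926  (Lockheed)
  w_1 = 0.377347·0.3788 + -0.009582·7.5683 = 0.0704  (Xerox)
  w_2 = 0.377347·1.2519 + -0.009582·14.1333 = 0.3370  (Ford)
Σw_i=1.0000  μᵀw=0.1030
σ²=wᵀΣw=λ₁·μ_p+λ₂ = 0.377347·0.103 + -0.009582 = 0.029285 ≈ 0.0293

0.0293


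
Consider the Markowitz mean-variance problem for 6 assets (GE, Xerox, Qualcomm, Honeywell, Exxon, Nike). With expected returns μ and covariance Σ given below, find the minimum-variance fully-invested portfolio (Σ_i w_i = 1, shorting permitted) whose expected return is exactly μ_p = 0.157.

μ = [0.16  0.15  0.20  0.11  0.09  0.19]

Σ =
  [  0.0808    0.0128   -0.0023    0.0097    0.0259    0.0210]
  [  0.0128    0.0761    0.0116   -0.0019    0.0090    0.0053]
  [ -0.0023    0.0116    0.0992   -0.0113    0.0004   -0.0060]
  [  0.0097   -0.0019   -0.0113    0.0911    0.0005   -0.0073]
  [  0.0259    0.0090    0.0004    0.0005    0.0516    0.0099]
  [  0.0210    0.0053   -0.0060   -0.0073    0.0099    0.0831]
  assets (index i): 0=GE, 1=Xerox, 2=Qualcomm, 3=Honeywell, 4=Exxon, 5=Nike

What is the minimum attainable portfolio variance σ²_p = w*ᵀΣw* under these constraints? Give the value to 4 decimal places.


p=Σ⁻¹μ = [0.8726  1.3018  2.1959  1.5875  0.6234  2.2066]
q=Σ⁻¹𝟙 = [2.2011  8.9146  11.2024  13.1335  14.3649  11.1601]
a=μᵀp=1.424052  b=𝟙ᵀp=8.787787  c=𝟙ᵀq=60.976547  D=ac−b²=9.608557
λ₁=(c·0.157−b)/D = (60.976547·0.157−8.787787)/9.608557 = 0.081753
λ₂=(a−b·0.157)/D = (1.424052−8.787787·0.157)/9.608557 = 0.004618
w* = 0.081753·p + 0.004618·q:
  w_0 = 0.081753·0.8726 + 0.004618·2.2011 = 0.0815  (GE)
  w_1 = 0.081753·1.3018 + 0.004618·8.9146 = 0.1476  (Xerox)
  w_2 = 0.081753·2.1959 + 0.004618·11.2024 = 0.2313  (Qualcomm)
  w_3 = 0.081753·1.5875 + 0.004618·13.1335 = 0.1904  (Honeywell)
  w_4 = 0.081753·0.6234 + 0.004618·14.3649 = 0.1173  (Exxon)
  w_5 = 0.081753·2.2066 + 0.004618·11.1601 = 0.2319  (Nike)
Σw_i=1.0000  μᵀw=0.1570
σ²=wᵀΣw=λ₁·μ_p+λ₂ = 0.081753·0.157 + 0.004618 = 0.017453 ≈ 0.0175

0.0175


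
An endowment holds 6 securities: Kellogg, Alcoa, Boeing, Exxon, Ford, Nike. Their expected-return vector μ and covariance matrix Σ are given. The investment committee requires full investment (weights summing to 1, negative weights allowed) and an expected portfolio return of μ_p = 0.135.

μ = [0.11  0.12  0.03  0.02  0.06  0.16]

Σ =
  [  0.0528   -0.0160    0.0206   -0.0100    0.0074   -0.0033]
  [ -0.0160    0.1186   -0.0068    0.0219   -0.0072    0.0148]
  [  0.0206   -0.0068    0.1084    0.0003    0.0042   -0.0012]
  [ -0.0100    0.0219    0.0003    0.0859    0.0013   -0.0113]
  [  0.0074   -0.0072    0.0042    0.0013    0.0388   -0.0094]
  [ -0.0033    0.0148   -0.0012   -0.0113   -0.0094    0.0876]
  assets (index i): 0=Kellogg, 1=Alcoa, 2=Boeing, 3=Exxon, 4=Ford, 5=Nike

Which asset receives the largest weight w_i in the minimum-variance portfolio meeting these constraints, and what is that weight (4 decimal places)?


Kellogg (0.4399)

u=Σ⁻¹μ = [2.4489  1.1059  -0.1671  0.4702  1.7665  1.9798]
v=Σ⁻¹𝟙 = [19.2809  8.5668  5.2088  13.2988  26.3860  15.3127]
a=μᵀu=0.829245  b=𝟙ᵀu=7.604346  c=𝟙ᵀv=88.053956  D=ac−b²=15.192254
λ₁=(c·0.135−b)/D = (88.053956·0.135−7.604346)/15.192254 = 0.281916
λ₂=(a−b·0.135)/D = (0.829245−7.604346·0.135)/15.192254 = -0.012990
w* = 0.281916·u + -0.012990·v:
  w_0 = 0.281916·2.4489 + -0.012990·19.2809 = 0.4399  (Kellogg)
  w_1 = 0.281916·1.1059 + -0.012990·8.5668 = 0.2005  (Alcoa)
  w_2 = 0.281916·-0.1671 + -0.012990·5.2088 = -0.1148  (Boeing)
  w_3 = 0.281916·0.4702 + -0.012990·13.2988 = -0.0402  (Exxon)
  w_4 = 0.281916·1.7665 + -0.012990·26.3860 = 0.1553  (Ford)
  w_5 = 0.281916·1.9798 + -0.012990·15.3127 = 0.3592  (Nike)
Σw_i=1.0000  μᵀw=0.1350
σ²=wᵀΣw=λ₁·μ_p+λ₂ = 0.281916·0.135 + -0.012990 = 0.025069 ≈ 0.0251


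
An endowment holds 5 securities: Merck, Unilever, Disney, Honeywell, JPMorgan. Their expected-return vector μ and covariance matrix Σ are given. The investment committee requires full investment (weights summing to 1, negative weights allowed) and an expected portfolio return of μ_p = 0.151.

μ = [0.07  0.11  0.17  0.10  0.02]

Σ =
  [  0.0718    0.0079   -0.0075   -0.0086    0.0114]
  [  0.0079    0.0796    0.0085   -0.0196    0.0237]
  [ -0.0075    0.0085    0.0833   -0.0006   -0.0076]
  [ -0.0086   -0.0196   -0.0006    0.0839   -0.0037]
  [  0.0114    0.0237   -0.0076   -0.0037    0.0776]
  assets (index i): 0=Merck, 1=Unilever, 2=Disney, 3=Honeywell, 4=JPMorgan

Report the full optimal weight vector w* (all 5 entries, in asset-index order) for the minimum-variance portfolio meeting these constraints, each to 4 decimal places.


x=Σ⁻¹μ = [1.2375  1.4885  2.0031  1.6763  -0.1026]
y=Σ⁻¹𝟙 = [14.5693  10.9446  13.1835  16.4815  9.4807]
a=μᵀx=0.756451  b=𝟙ᵀx=6.302708  c=𝟙ᵀy=64.659509  D=ac−b²=9.187640
λ₁=(c·0.151−b)/D = (64.659509·0.151−6.302708)/9.187640 = 0.376688
λ₂=(a−b·0.151)/D = (0.756451−6.302708·0.151)/9.187640 = -0.021252
w* = 0.376688·x + -0.021252·y:
  w_0 = 0.376688·1.2375 + -0.021252·14.5693 = 0.1565  (Merck)
  w_1 = 0.376688·1.4885 + -0.021252·10.9446 = 0.3281  (Unilever)
  w_2 = 0.376688·2.0031 + -0.021252·13.1835 = 0.4744  (Disney)
  w_3 = 0.376688·1.6763 + -0.021252·16.4815 = 0.2812  (Honeywell)
  w_4 = 0.376688·-0.1026 + -0.021252·9.4807 = -0.2401  (JPMorgan)
Σw_i=1.0000  μᵀw=0.1510
σ²=wᵀΣw=λ₁·μ_p+λ₂ = 0.376688·0.151 + -0.021252 = 0.035628 ≈ 0.0356

0.1565  0.3281  0.4744  0.2812  -0.2401


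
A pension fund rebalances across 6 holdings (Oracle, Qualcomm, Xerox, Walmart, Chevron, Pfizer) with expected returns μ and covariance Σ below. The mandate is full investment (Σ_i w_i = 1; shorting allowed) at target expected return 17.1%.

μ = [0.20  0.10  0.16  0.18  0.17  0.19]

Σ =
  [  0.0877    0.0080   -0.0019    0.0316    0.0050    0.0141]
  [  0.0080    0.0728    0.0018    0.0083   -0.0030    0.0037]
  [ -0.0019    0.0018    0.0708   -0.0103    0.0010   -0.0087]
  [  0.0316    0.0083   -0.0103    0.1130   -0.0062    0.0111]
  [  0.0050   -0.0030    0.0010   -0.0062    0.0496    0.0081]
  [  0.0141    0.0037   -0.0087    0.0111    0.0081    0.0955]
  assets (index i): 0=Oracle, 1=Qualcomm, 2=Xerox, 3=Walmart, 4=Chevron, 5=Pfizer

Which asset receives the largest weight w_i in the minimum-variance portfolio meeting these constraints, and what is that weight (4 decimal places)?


Chevron (0.2904)

x=Σ⁻¹μ = [1.2960  1.0590  2.6194  1.4158  3.2307  1.5572]
y=Σ⁻¹𝟙 = [5.2478  12.2361  15.8586  8.2242  19.7686  8.0344]
a=μᵀx=1.884132  b=𝟙ᵀx=11.178097  c=𝟙ᵀy=69.369692  D=ac−b²=5.751782
λ₁=(c·0.171−b)/D = (69.369692·0.171−11.178097)/5.751782 = 0.118941
λ₂=(a−b·0.171)/D = (1.884132−11.178097·0.171)/5.751782 = -0.004750
w* = 0.118941·x + -0.004750·y:
  w_0 = 0.118941·1.2960 + -0.004750·5.2478 = 0.1292  (Oracle)
  w_1 = 0.118941·1.0590 + -0.004750·12.2361 = 0.0678  (Qualcomm)
  w_2 = 0.118941·2.6194 + -0.004750·15.8586 = 0.2362  (Xerox)
  w_3 = 0.118941·1.4158 + -0.004750·8.2242 = 0.1293  (Walmart)
  w_4 = 0.118941·3.2307 + -0.004750·19.7686 = 0.2904  (Chevron)
  w_5 = 0.118941·1.5572 + -0.004750·8.0344 = 0.1470  (Pfizer)
Σw_i=1.0000  μᵀw=0.1710
σ²=wᵀΣw=λ₁·μ_p+λ₂ = 0.118941·0.171 + -0.004750 = 0.015589 ≈ 0.0156


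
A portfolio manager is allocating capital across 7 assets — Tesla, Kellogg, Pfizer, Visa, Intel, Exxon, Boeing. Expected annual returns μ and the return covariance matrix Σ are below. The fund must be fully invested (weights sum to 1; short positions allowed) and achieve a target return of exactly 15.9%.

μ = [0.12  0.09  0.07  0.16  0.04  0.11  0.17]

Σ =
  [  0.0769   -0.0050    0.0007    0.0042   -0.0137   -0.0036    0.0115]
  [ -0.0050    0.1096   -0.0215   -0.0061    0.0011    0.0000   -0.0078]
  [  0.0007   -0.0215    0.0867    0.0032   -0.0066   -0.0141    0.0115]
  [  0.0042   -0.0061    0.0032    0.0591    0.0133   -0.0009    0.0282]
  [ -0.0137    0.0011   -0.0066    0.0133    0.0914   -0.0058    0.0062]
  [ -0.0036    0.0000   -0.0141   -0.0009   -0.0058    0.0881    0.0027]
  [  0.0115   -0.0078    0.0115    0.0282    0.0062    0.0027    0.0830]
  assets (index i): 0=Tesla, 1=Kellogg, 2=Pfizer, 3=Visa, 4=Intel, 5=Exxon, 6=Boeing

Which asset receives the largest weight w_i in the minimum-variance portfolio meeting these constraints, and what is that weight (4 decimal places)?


Visa (0.4514)

g=Σ⁻¹μ = [1.5236  1.3084  1.1924  2.1163  0.4578  1.5230  0.9921]
h=Σ⁻¹𝟙 = [15.7617  14.0556  17.6120  12.0091  13.4428  15.7247  3.1491]
a=μᵀg=1.077152  b=𝟙ᵀg=9.113485  c=𝟙ᵀh=91.755003  D=ac−b²=15.778486
λ₁=(c·0.159−b)/D = (91.755003·0.159−9.113485)/15.778486 = 0.347027
λ₂=(a−b·0.159)/D = (1.077152−9.113485·0.159)/15.778486 = -0.023570
w* = 0.347027·g + -0.023570·h:
  w_0 = 0.347027·1.5236 + -0.023570·15.7617 = 0.1572  (Tesla)
  w_1 = 0.347027·1.3084 + -0.023570·14.0556 = 0.1228  (Kellogg)
  w_2 = 0.347027·1.1924 + -0.023570·17.6120 = -0.0013  (Pfizer)
  w_3 = 0.347027·2.1163 + -0.023570·12.0091 = 0.4514  (Visa)
  w_4 = 0.347027·0.4578 + -0.023570·13.4428 = -0.1580  (Intel)
  w_5 = 0.347027·1.5230 + -0.023570·15.7247 = 0.1579  (Exxon)
  w_6 = 0.347027·0.9921 + -0.023570·3.1491 = 0.2701  (Boeing)
Σw_i=1.0000  μᵀw=0.1590
σ²=wᵀΣw=λ₁·μ_p+λ₂ = 0.347027·0.159 + -0.023570 = 0.031608 ≈ 0.0316


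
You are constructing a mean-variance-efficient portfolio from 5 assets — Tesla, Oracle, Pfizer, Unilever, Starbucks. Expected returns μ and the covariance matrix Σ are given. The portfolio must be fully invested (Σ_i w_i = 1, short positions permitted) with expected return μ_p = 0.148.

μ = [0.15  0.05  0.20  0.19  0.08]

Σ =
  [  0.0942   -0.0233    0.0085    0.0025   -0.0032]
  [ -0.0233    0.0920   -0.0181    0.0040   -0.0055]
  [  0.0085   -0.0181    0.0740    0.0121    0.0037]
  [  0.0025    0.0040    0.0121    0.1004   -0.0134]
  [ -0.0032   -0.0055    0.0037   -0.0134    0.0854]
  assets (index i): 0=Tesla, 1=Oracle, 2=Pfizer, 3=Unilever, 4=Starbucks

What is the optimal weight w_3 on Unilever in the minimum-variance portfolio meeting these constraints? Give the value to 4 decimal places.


x=Σ⁻¹μ = [1.7289  1.4827  2.5345  1.6512  1.2463]
y=Σ⁻¹𝟙 = [13.9470  17.6119  14.0193  9.1154  14.1894]
a=μᵀx=1.253798  b=𝟙ᵀx=8.643590  c=𝟙ᵀy=68.883023  D=ac−b²=11.653748
λ₁=(c·0.148−b)/D = (68.883023·0.148−8.643590)/11.653748 = 0.133099
λ₂=(a−b·0.148)/D = (1.253798−8.643590·0.148)/11.653748 = -0.002184
w* = 0.133099·x + -0.002184·y:
  w_0 = 0.133099·1.7289 + -0.002184·13.9470 = 0.1997  (Tesla)
  w_1 = 0.133099·1.4827 + -0.002184·17.6119 = 0.1589  (Oracle)
  w_2 = 0.133099·2.5345 + -0.002184·14.0193 = 0.3067  (Pfizer)
  w_3 = 0.133099·1.6512 + -0.002184·9.1154 = 0.1999  (Unilever)
  w_4 = 0.133099·1.2463 + -0.002184·14.1894 = 0.1349  (Starbucks)
Σw_i=1.0000  μᵀw=0.1480
σ²=wᵀΣw=λ₁·μ_p+λ₂ = 0.133099·0.148 + -0.002184 = 0.017514 ≈ 0.0175

0.1999


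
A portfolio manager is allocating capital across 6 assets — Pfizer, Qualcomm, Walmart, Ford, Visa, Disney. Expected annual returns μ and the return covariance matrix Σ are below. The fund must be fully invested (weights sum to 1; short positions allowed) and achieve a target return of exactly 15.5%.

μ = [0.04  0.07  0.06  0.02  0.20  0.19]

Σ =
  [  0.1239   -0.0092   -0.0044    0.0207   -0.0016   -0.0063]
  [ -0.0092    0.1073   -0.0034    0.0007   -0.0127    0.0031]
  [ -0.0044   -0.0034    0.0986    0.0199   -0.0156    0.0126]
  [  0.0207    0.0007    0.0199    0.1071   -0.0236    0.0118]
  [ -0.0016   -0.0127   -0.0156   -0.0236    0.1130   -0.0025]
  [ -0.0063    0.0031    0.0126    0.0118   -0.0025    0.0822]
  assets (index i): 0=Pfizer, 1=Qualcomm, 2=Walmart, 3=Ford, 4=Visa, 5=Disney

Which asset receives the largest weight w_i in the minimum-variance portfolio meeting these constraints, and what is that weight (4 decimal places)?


u=Σ⁻¹μ = [0.5277  0.8956  0.6675  0.1588  2.0533  2.2554]
v=Σ⁻¹𝟙 = [8.7338  11.6480  10.2524  7.5225  13.4934  10.1545]
a=μᵀu=0.966213  b=𝟙ᵀu=6.558353  c=𝟙ᵀv=61.804634  D=ac−b²=16.704466
λ₁=(c·0.155−b)/D = (61.804634·0.155−6.558353)/16.704466 = 0.180872
λ₂=(a−b·0.155)/D = (0.966213−6.558353·0.155)/16.704466 = -0.003013
w* = 0.180872·u + -0.003013·v:
  w_0 = 0.180872·0.5277 + -0.003013·8.7338 = 0.0691  (Pfizer)
  w_1 = 0.180872·0.8956 + -0.003013·11.6480 = 0.1269  (Qualcomm)
  w_2 = 0.180872·0.6675 + -0.003013·10.2524 = 0.0898  (Walmart)
  w_3 = 0.180872·0.1588 + -0.003013·7.5225 = 0.0061  (Ford)
  w_4 = 0.180872·2.0533 + -0.003013·13.4934 = 0.3307  (Visa)
  w_5 = 0.180872·2.2554 + -0.003013·10.1545 = 0.3773  (Disney)
Σw_i=1.0000  μᵀw=0.1550
σ²=wᵀΣw=λ₁·μ_p+λ₂ = 0.180872·0.155 + -0.003013 = 0.025022 ≈ 0.0250

Disney (0.3773)


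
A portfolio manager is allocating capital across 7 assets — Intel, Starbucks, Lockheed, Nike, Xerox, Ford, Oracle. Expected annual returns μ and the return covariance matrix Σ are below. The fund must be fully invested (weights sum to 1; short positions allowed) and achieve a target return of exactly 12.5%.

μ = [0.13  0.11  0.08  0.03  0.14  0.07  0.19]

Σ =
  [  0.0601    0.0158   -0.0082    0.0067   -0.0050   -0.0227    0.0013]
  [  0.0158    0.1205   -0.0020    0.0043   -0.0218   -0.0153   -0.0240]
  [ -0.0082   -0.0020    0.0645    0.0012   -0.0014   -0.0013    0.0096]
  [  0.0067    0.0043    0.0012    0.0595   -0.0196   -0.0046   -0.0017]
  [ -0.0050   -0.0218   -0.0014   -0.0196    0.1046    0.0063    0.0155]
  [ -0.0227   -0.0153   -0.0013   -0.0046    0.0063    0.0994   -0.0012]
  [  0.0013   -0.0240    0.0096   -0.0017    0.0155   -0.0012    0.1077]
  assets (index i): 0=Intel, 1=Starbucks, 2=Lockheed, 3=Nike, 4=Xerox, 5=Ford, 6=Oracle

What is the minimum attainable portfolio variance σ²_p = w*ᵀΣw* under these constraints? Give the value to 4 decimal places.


0.0126

u=Σ⁻¹μ = [2.5548  1.3876  1.4016  0.7680  1.5685  1.4765  1.7204]
v=Σ⁻¹𝟙 = [21.2708  11.5889  17.6077  19.5927  14.6245  17.0137  8.4354]
a=μᵀu=1.269769  b=𝟙ᵀu=10.877501  c=𝟙ᵀv=110.133795  D=ac−b²=21.524450
λ₁=(c·0.125−b)/D = (110.133795·0.125−10.877501)/21.524450 = 0.134230
λ₂=(a−b·0.125)/D = (1.269769−10.877501·0.125)/21.524450 = -0.004178
w* = 0.134230·u + -0.004178·v:
  w_0 = 0.134230·2.5548 + -0.004178·21.2708 = 0.2541  (Intel)
  w_1 = 0.134230·1.3876 + -0.004178·11.5889 = 0.1378  (Starbucks)
  w_2 = 0.134230·1.4016 + -0.004178·17.6077 = 0.1146  (Lockheed)
  w_3 = 0.134230·0.7680 + -0.004178·19.5927 = 0.0212  (Nike)
  w_4 = 0.134230·1.5685 + -0.004178·14.6245 = 0.1495  (Xerox)
  w_5 = 0.134230·1.4765 + -0.004178·17.0137 = 0.1271  (Ford)
  w_6 = 0.134230·1.7204 + -0.004178·8.4354 = 0.1957  (Oracle)
Σw_i=1.0000  μᵀw=0.1250
σ²=wᵀΣw=λ₁·μ_p+λ₂ = 0.134230·0.125 + -0.004178 = 0.012601 ≈ 0.0126


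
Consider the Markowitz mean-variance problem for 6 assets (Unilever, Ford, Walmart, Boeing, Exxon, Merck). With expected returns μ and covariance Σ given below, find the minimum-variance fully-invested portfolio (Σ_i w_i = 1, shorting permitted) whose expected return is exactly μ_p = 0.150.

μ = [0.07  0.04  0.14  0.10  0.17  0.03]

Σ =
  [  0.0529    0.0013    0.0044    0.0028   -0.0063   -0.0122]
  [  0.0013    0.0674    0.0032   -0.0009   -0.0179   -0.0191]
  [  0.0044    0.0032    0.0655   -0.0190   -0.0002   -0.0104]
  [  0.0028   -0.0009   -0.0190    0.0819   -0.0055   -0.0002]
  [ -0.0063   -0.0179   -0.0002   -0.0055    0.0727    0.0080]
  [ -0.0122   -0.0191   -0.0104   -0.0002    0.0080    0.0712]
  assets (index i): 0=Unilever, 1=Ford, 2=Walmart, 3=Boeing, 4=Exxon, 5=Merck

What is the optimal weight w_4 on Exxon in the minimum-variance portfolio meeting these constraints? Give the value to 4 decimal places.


x=Σ⁻¹μ = [1.5690  1.5648  2.7385  2.0168  2.8887  1.1911]
y=Σ⁻¹𝟙 = [23.9969  26.5553  21.8636  18.2231  20.9317  26.1733]
a=μᵀx=1.284294  b=𝟙ᵀx=11.968805  c=𝟙ᵀy=137.744048  D=ac−b²=33.651609
λ₁=(c·0.150−b)/D = (137.744048·0.150−11.968805)/33.651609 = 0.258318
λ₂=(a−b·0.150)/D = (1.284294−11.968805·0.150)/33.651609 = -0.015186
w* = 0.258318·x + -0.015186·y:
  w_0 = 0.258318·1.5690 + -0.015186·23.9969 = 0.0409  (Unilever)
  w_1 = 0.258318·1.5648 + -0.015186·26.5553 = 0.0010  (Ford)
  w_2 = 0.258318·2.7385 + -0.015186·21.8636 = 0.3754  (Walmart)
  w_3 = 0.258318·2.0168 + -0.015186·18.2231 = 0.2442  (Boeing)
  w_4 = 0.258318·2.8887 + -0.015186·20.9317 = 0.4283  (Exxon)
  w_5 = 0.258318·1.1911 + -0.015186·26.1733 = -0.0898  (Merck)
Σw_i=1.0000  μᵀw=0.1500
σ²=wᵀΣw=λ₁·μ_p+λ₂ = 0.258318·0.150 + -0.015186 = 0.023562 ≈ 0.0236

0.4283


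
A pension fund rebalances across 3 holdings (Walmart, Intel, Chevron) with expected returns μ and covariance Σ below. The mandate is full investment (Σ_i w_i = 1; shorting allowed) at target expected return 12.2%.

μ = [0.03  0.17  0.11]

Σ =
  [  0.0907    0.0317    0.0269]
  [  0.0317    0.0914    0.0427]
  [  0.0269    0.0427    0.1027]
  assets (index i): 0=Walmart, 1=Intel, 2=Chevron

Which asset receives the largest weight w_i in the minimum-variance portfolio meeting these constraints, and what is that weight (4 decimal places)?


x=Σ⁻¹μ = [-0.4289  1.8068  0.4322]
y=Σ⁻¹𝟙 = [7.3817  5.8765  5.3603]
a=μᵀx=0.341831  b=𝟙ᵀx=1.810095  c=𝟙ᵀy=18.618554  D=ac−b²=3.087949
λ₁=(c·0.122−b)/D = (18.618554·0.122−1.810095)/3.087949 = 0.149409
λ₂=(a−b·0.122)/D = (0.341831−1.810095·0.122)/3.087949 = 0.039184
w* = 0.149409·x + 0.039184·y:
  w_0 = 0.149409·-0.4289 + 0.039184·7.3817 = 0.2252  (Walmart)
  w_1 = 0.149409·1.8068 + 0.039184·5.8765 = 0.5002  (Intel)
  w_2 = 0.149409·0.4322 + 0.039184·5.3603 = 0.2746  (Chevron)
Σw_i=1.0000  μᵀw=0.1220
σ²=wᵀΣw=λ₁·μ_p+λ₂ = 0.149409·0.122 + 0.039184 = 0.057412 ≈ 0.0574

Intel (0.5002)


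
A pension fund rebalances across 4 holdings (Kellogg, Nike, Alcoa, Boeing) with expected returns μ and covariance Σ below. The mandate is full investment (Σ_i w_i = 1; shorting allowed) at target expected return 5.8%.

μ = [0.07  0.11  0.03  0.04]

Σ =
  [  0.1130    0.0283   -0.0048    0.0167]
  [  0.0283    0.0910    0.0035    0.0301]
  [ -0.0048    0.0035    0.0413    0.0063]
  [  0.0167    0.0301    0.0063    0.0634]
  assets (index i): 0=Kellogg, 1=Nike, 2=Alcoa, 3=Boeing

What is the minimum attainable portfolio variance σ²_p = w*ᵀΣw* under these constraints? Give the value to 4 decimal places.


0.0242

x=Σ⁻¹μ = [0.3860  1.0794  0.6876  -0.0515]
y=Σ⁻¹𝟙 = [7.2715  4.7618  23.2379  9.2876]
a=μᵀx=0.164315  b=𝟙ᵀx=2.101447  c=𝟙ᵀy=44.558844  D=ac−b²=2.905620
λ₁=(c·0.058−b)/D = (44.558844·0.058−2.101447)/2.905620 = 0.166218
λ₂=(a−b·0.058)/D = (0.164315−2.101447·0.058)/2.905620 = 0.014603
w* = 0.166218·x + 0.014603·y:
  w_0 = 0.166218·0.3860 + 0.014603·7.2715 = 0.1703  (Kellogg)
  w_1 = 0.166218·1.0794 + 0.014603·4.7618 = 0.2489  (Nike)
  w_2 = 0.166218·0.6876 + 0.014603·23.2379 = 0.4536  (Alcoa)
  w_3 = 0.166218·-0.0515 + 0.014603·9.2876 = 0.1271  (Boeing)
Σw_i=1.0000  μᵀw=0.0580
σ²=wᵀΣw=λ₁·μ_p+λ₂ = 0.166218·0.058 + 0.014603 = 0.024244 ≈ 0.0242


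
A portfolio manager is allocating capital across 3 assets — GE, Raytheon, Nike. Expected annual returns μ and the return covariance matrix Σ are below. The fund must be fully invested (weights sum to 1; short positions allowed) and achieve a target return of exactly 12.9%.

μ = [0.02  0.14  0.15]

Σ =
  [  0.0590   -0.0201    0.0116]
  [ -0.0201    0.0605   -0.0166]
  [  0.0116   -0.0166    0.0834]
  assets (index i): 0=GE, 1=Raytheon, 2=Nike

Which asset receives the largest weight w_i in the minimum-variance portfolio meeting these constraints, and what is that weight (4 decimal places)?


x=Σ⁻¹μ = [1.0023  3.2815  2.3123]
y=Σ⁻¹𝟙 = [23.7959  28.3656  14.3266]
a=μᵀx=0.826301  b=𝟙ᵀx=6.596091  c=𝟙ᵀy=66.488128  D=ac−b²=11.430767
λ₁=(c·0.129−b)/D = (66.488128·0.129−6.596091)/11.430767 = 0.173294
λ₂=(a−b·0.129)/D = (0.826301−6.596091·0.129)/11.430767 = -0.002152
w* = 0.173294·x + -0.002152·y:
  w_0 = 0.173294·1.0023 + -0.002152·23.7959 = 0.1225  (GE)
  w_1 = 0.173294·3.2815 + -0.002152·28.3656 = 0.5076  (Raytheon)
  w_2 = 0.173294·2.3123 + -0.002152·14.3266 = 0.3699  (Nike)
Σw_i=1.0000  μᵀw=0.1290
σ²=wᵀΣw=λ₁·μ_p+λ₂ = 0.173294·0.129 + -0.002152 = 0.020203 ≈ 0.0202

Raytheon (0.5076)


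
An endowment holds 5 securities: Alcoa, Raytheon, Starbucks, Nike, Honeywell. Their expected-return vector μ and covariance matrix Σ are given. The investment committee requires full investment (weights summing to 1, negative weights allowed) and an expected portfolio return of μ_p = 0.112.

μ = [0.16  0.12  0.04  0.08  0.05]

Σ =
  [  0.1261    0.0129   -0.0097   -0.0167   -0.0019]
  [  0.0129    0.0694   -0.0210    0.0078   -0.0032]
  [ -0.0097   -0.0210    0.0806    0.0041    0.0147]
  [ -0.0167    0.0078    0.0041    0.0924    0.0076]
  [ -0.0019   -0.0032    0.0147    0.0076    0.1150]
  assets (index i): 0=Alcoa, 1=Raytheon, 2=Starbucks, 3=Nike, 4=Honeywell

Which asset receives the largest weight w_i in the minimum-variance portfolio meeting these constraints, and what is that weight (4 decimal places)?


x=Σ⁻¹μ = [1.2929  1.7044  0.9929  0.8854  0.3181]
y=Σ⁻¹𝟙 = [8.8369  16.8687  16.1663  9.7354  6.6012]
a=μᵀx=0.537842  b=𝟙ᵀx=5.193684  c=𝟙ᵀy=58.208452  D=ac−b²=4.332621
λ₁=(c·0.112−b)/D = (58.208452·0.112−5.193684)/4.332621 = 0.305972
λ₂=(a−b·0.112)/D = (0.537842−5.193684·0.112)/4.332621 = -0.010121
w* = 0.305972·x + -0.010121·y:
  w_0 = 0.305972·1.2929 + -0.010121·8.8369 = 0.3062  (Alcoa)
  w_1 = 0.305972·1.7044 + -0.010121·16.8687 = 0.3508  (Raytheon)
  w_2 = 0.305972·0.9929 + -0.010121·16.1663 = 0.1402  (Starbucks)
  w_3 = 0.305972·0.8854 + -0.010121·9.7354 = 0.1724  (Nike)
  w_4 = 0.305972·0.3181 + -0.010121·6.6012 = 0.0305  (Honeywell)
Σw_i=1.0000  μᵀw=0.1120
σ²=wᵀΣw=λ₁·μ_p+λ₂ = 0.305972·0.112 + -0.010121 = 0.024148 ≈ 0.0241

Raytheon (0.3508)


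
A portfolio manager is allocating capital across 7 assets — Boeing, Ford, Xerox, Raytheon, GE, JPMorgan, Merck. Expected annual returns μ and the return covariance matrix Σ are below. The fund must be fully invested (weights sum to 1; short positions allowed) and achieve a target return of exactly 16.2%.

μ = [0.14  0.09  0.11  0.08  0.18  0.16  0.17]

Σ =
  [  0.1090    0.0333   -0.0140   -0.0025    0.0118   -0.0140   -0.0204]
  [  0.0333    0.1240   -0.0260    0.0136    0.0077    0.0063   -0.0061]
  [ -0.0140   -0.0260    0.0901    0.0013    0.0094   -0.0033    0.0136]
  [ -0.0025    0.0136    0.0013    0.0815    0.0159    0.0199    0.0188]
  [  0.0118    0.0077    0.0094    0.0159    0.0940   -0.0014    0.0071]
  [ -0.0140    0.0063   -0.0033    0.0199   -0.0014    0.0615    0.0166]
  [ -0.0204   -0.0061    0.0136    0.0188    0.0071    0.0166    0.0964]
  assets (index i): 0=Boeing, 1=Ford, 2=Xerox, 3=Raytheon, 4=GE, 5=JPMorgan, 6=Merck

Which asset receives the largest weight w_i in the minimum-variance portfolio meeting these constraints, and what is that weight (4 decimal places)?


p=Σ⁻¹μ = [1.7944  0.4015  1.3455  -0.3676  1.5161  2.8015  1.4564]
q=Σ⁻¹𝟙 = [11.7719  6.4134  13.5392  4.6253  6.1809  15.6824  7.3026]
a=μᵀp=1.374675  b=𝟙ᵀp=8.947791  c=𝟙ᵀq=65.515662  D=ac−b²=9.999788
λ₁=(c·0.162−b)/D = (65.515662·0.162−8.947791)/9.999788 = 0.166578
λ₂=(a−b·0.162)/D = (1.374675−8.947791·0.162)/9.999788 = -0.007487
w* = 0.166578·p + -0.007487·q:
  w_0 = 0.166578·1.7944 + -0.007487·11.7719 = 0.2108  (Boeing)
  w_1 = 0.166578·0.4015 + -0.007487·6.4134 = 0.0189  (Ford)
  w_2 = 0.166578·1.3455 + -0.007487·13.5392 = 0.1228  (Xerox)
  w_3 = 0.166578·-0.3676 + -0.007487·4.6253 = -0.0959  (Raytheon)
  w_4 = 0.166578·1.5161 + -0.007487·6.1809 = 0.2063  (GE)
  w_5 = 0.166578·2.8015 + -0.007487·15.6824 = 0.3493  (JPMorgan)
  w_6 = 0.166578·1.4564 + -0.007487·7.3026 = 0.1879  (Merck)
Σw_i=1.0000  μᵀw=0.1620
σ²=wᵀΣw=λ₁·μ_p+λ₂ = 0.166578·0.162 + -0.007487 = 0.019499 ≈ 0.0195

JPMorgan (0.3493)


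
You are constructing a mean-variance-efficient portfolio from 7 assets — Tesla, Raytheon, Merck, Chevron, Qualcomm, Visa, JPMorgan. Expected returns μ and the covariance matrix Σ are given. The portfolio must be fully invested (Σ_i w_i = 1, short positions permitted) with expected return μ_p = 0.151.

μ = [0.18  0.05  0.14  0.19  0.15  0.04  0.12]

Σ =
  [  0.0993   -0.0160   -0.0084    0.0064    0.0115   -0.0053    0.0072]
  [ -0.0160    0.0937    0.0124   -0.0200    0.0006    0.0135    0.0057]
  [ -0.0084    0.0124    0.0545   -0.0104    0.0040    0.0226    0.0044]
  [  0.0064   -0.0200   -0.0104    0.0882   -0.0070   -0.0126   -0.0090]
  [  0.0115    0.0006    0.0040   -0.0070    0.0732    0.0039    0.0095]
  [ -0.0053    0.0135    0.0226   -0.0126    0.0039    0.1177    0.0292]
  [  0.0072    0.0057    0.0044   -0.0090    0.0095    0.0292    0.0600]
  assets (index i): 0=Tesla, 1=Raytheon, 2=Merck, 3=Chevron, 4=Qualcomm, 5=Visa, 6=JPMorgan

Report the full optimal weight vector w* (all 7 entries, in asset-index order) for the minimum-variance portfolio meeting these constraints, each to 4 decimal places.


x=Σ⁻¹μ = [1.6892  0.9727  3.0906  2.8693  1.6628  -0.5064  1.8918]
y=Σ⁻¹𝟙 = [10.4084  12.7695  17.6166  18.0771  10.9090  2.5517  12.6551]
a=μᵀx=1.786712  b=𝟙ᵀx=11.669987  c=𝟙ᵀy=84.987413  D=ac−b²=15.659446
λ₁=(c·0.151−b)/D = (84.987413·0.151−11.669987)/15.659446 = 0.074275
λ₂=(a−b·0.151)/D = (1.786712−11.669987·0.151)/15.659446 = 0.001567
w* = 0.074275·x + 0.001567·y:
  w_0 = 0.074275·1.6892 + 0.001567·10.4084 = 0.1418  (Tesla)
  w_1 = 0.074275·0.9727 + 0.001567·12.7695 = 0.0923  (Raytheon)
  w_2 = 0.074275·3.0906 + 0.001567·17.6166 = 0.2572  (Merck)
  w_3 = 0.074275·2.8693 + 0.001567·18.0771 = 0.2415  (Chevron)
  w_4 = 0.074275·1.6628 + 0.001567·10.9090 = 0.1406  (Qualcomm)
  w_5 = 0.074275·-0.5064 + 0.001567·2.5517 = -0.0336  (Visa)
  w_6 = 0.074275·1.8918 + 0.001567·12.6551 = 0.1603  (JPMorgan)
Σw_i=1.0000  μᵀw=0.1510
σ²=wᵀΣw=λ₁·μ_p+λ₂ = 0.074275·0.151 + 0.001567 = 0.012783 ≈ 0.0128

0.1418  0.0923  0.2572  0.2415  0.1406  -0.0336  0.1603


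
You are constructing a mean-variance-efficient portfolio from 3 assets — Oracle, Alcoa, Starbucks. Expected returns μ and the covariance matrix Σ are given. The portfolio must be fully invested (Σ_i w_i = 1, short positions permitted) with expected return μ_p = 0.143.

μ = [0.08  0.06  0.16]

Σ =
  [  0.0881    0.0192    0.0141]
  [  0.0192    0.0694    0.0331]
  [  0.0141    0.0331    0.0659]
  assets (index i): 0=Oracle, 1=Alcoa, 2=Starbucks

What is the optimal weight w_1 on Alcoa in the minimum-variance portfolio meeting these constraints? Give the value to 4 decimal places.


-0.0385

x=Σ⁻¹μ = [0.6129  -0.5266  2.5613]
y=Σ⁻¹𝟙 = [8.1622  7.5569  9.6324]
a=μᵀx=0.427241  b=𝟙ᵀx=2.647584  c=𝟙ᵀy=25.351583  D=ac−b²=3.821549
λ₁=(c·0.143−b)/D = (25.351583·0.143−2.647584)/3.821549 = 0.255837
λ₂=(a−b·0.143)/D = (0.427241−2.647584·0.143)/3.821549 = 0.012727
w* = 0.255837·x + 0.012727·y:
  w_0 = 0.255837·0.6129 + 0.012727·8.1622 = 0.2607  (Oracle)
  w_1 = 0.255837·-0.5266 + 0.012727·7.5569 = -0.0385  (Alcoa)
  w_2 = 0.255837·2.5613 + 0.012727·9.6324 = 0.7779  (Starbucks)
Σw_i=1.0000  μᵀw=0.1430
σ²=wᵀΣw=λ₁·μ_p+λ₂ = 0.255837·0.143 + 0.012727 = 0.049312 ≈ 0.0493


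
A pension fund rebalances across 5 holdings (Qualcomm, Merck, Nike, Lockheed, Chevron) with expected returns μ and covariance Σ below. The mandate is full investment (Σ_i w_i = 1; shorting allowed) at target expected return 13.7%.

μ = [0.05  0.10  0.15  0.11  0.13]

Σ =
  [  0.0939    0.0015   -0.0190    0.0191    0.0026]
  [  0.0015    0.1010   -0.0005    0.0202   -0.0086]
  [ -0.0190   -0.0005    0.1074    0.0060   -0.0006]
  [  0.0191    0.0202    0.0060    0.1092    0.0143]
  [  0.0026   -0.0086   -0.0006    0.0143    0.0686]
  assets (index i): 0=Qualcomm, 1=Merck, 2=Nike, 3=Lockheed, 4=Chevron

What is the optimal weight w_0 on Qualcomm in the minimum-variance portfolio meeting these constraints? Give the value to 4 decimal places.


x=Σ⁻¹μ = [0.6976  1.0835  1.5166  0.3468  1.9454]
y=Σ⁻¹𝟙 = [11.8554  10.5527  11.3996  2.5384  15.0214]
a=μᵀx=0.661777  b=𝟙ᵀx=5.589985  c=𝟙ᵀy=51.367515  D=ac−b²=2.745907
λ₁=(c·0.137−b)/D = (51.367515·0.137−5.589985)/2.745907 = 0.527099
λ₂=(a−b·0.137)/D = (0.661777−5.589985·0.137)/2.745907 = -0.037893
w* = 0.527099·x + -0.037893·y:
  w_0 = 0.527099·0.6976 + -0.037893·11.8554 = -0.0815  (Qualcomm)
  w_1 = 0.527099·1.0835 + -0.037893·10.5527 = 0.1713  (Merck)
  w_2 = 0.527099·1.5166 + -0.037893·11.3996 = 0.3674  (Nike)
  w_3 = 0.527099·0.3468 + -0.037893·2.5384 = 0.0866  (Lockheed)
  w_4 = 0.527099·1.9454 + -0.037893·15.0214 = 0.4562  (Chevron)
Σw_i=1.0000  μᵀw=0.1370
σ²=wᵀΣw=λ₁·μ_p+λ₂ = 0.527099·0.137 + -0.037893 = 0.034319 ≈ 0.0343

-0.0815
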